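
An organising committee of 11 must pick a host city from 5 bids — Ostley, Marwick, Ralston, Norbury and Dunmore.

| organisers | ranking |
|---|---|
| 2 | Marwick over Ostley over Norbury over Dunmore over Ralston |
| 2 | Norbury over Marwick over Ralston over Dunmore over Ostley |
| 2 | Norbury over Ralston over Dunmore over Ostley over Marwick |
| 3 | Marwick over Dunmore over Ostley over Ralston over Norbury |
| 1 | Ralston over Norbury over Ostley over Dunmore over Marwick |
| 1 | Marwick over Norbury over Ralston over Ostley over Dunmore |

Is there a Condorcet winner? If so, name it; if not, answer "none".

Marwick

Check each pair by majority over 11 ballots:
Ostley vs Marwick: Ostley is ranked higher on 2+1 = 3 ballots, Marwick on 8. Marwick wins 8–3.
Ostley vs Ralston: Ralston wins 6–5.
Ostley vs Norbury: Ostley is ranked higher on 2+3 = 5 ballots, Norbury on 6. Norbury wins 6–5.
Ostley vs Dunmore: Dunmore wins 7–4.
Marwick–Ralston: Marwick 8–3.
Marwick vs Norbury: Marwick is ranked higher on 2+3+1 = 6 ballots, Norbury on 5. Marwick wins 6–5.
Marwick vs Dunmore: 2+2+3+1 = 8 for Marwick, 3 for Dunmore — Marwick by 8–3.
Ralston vs Norbury: Norbury, 7–4.
Ralston vs Dunmore: Ralston wins 6–5.
Norbury vs Dunmore: Norbury preferred on 2+2+2+1+1 = 8 ballots; Norbury wins 8–3.
Only Marwick has no losses; Marwick is the Condorcet winner.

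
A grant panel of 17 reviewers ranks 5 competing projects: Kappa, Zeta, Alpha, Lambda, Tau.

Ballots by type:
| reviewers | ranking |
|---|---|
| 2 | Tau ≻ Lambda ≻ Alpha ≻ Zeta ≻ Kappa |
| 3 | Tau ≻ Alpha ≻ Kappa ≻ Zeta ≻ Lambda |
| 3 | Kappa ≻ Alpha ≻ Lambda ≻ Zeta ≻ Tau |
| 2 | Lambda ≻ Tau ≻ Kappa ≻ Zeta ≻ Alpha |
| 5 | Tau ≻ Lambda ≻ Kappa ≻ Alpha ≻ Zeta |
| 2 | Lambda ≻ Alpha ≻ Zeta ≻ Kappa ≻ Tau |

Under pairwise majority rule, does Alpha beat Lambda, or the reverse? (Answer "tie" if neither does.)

Lambda

Ballots ranking Alpha above Lambda: 3 + 3 = 6.
Ballots ranking Lambda above Alpha: 17 − 6 = 11.
Lambda wins the head-to-head 11–6.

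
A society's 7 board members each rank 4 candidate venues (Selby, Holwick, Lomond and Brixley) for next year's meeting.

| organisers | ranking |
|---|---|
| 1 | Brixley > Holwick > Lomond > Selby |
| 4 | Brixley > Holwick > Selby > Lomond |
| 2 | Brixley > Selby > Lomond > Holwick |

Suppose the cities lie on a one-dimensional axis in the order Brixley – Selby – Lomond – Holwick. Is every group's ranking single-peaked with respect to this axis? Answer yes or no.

no

Axis positions: Brixley=1, Selby=2, Lomond=3, Holwick=4.
Group 1: ranking walks positions 1-4-3-2; Holwick is ranked above Selby even though Selby lies between Holwick and the peak Brixley on the axis — preferences dip and rise again. Not single-peaked.
Group 2: ranking walks positions 1-4-2-3; Holwick is ranked above Selby even though Selby lies between Holwick and the peak Brixley on the axis — preferences dip and rise again. Not single-peaked.
Group 3 (peak Brixley at position 1): ranking walks positions 1-2-3-4, expanding outward from the peak — single-peaked.
Group 1 violates single-peakedness, so the profile is not single-peaked on this axis.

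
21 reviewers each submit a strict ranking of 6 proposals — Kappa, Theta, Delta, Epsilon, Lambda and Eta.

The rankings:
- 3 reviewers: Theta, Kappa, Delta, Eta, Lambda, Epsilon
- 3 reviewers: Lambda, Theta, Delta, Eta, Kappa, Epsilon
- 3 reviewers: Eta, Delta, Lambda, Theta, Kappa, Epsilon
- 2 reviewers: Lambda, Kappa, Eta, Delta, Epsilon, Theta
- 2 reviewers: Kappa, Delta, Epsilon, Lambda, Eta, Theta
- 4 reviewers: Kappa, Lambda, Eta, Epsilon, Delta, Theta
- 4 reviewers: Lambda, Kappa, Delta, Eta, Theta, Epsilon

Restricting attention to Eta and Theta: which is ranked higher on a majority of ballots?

Eta

Ballots ranking Eta above Theta: 3 + 2 + 2 + 4 + 4 = 15.
Ballots ranking Theta above Eta: 21 − 15 = 6.
Eta wins the head-to-head 15–6.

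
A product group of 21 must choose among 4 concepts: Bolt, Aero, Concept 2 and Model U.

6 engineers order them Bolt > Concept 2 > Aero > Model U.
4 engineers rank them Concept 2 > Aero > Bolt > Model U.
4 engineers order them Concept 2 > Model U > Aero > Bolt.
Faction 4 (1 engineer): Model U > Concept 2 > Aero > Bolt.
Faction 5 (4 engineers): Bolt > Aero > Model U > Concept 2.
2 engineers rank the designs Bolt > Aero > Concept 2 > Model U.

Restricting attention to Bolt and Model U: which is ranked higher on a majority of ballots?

Bolt

Ballots ranking Bolt above Model U: 6 + 4 + 4 + 2 = 16.
Ballots ranking Model U above Bolt: 21 − 16 = 5.
Bolt wins the head-to-head 16–5.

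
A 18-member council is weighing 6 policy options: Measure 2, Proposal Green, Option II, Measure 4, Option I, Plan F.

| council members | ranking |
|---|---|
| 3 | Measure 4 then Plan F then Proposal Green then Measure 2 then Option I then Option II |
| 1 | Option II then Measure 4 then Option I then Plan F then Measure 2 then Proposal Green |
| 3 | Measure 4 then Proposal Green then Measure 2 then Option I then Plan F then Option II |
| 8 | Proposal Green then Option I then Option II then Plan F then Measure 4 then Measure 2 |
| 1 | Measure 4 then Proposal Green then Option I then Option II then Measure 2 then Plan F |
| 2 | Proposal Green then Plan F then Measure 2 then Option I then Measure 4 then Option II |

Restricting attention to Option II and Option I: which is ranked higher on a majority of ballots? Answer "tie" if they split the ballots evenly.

Option I

Ballots ranking Option II above Option I: 1.
Ballots ranking Option I above Option II: 18 − 1 = 17.
Option I wins the head-to-head 17–1.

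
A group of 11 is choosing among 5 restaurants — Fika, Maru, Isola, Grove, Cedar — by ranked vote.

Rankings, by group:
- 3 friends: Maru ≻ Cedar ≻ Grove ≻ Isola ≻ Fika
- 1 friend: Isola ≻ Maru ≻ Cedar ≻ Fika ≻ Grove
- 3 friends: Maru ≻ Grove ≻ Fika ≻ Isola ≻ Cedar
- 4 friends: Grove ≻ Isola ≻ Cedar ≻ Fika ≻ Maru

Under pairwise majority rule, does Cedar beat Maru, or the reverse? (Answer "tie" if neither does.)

Maru

Ballots ranking Cedar above Maru: 4.
Ballots ranking Maru above Cedar: 11 − 4 = 7.
Maru wins the head-to-head 7–4.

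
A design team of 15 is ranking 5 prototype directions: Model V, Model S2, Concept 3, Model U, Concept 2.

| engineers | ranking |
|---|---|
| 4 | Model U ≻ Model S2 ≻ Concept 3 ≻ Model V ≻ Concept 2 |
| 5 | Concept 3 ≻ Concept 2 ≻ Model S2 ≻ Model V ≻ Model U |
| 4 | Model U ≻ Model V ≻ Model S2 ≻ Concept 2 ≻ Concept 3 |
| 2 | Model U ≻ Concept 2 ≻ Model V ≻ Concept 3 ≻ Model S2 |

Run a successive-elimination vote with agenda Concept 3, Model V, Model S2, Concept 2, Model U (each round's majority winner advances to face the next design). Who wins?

Model U

Round 1: Concept 3 vs Model V — 9–6, Concept 3 advances.
Round 2: Concept 3 vs Model S2 — 7–8, Model S2 advances.
Round 3: Model S2 vs Concept 2 — 8–7, Model S2 advances.
Round 4: Model S2 vs Model U — 5–10, Model U advances.
The agenda winner is Model U.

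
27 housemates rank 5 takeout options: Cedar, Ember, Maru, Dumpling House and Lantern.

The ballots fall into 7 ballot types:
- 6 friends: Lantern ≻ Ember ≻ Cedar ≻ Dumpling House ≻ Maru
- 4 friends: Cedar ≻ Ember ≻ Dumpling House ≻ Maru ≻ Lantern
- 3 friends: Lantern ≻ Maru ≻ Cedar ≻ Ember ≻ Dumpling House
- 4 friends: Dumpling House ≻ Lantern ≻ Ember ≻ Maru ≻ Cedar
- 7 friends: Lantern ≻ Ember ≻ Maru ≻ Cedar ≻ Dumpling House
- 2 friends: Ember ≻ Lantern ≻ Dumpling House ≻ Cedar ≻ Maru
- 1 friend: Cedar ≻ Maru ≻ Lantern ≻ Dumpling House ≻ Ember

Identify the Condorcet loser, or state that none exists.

none

Head-to-head results (27 friends):
Cedar–Ember: Ember 19–8.
Cedar vs Maru: Maru wins 14–13.
Cedar–Dumpling House: Cedar 21–6.
Cedar vs Lantern: Cedar is ranked higher on 4+1 = 5 ballots, Lantern on 22. Lantern wins 22–5.
Ember vs Maru: Ember is ranked higher on 6+4+4+7+2 = 23 ballots, Maru on 4. Ember wins 23–4.
Ember vs Dumpling House: Ember is ranked higher on 6+4+3+7+2 = 22 ballots, Dumpling House on 5. Ember wins 22–5.
Ember vs Lantern: 4+2 = 6 for Ember, 21 for Lantern — Lantern by 21–6.
Maru vs Dumpling House: Dumpling House, 16–11.
Maru vs Lantern: Lantern, 22–5.
Dumpling House vs Lantern: Dumpling House is ranked higher on 4+4 = 8 ballots, Lantern on 19. Lantern wins 19–8.
Every restaurant wins at least one matchup (Cedar beats Dumpling House; Ember beats Cedar; Maru beats Cedar; Dumpling House beats Maru; Lantern beats Cedar), so there is no Condorcet loser.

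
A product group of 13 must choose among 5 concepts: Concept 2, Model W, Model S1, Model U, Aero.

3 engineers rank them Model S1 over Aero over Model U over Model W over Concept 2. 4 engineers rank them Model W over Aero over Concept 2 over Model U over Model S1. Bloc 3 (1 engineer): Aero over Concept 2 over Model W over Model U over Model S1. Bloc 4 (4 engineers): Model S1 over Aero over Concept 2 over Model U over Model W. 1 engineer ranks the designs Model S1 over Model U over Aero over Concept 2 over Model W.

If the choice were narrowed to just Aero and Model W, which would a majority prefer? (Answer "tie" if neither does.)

Aero

Ballots ranking Aero above Model W: 3 + 1 + 4 + 1 = 9.
Ballots ranking Model W above Aero: 13 − 9 = 4.
Aero wins the head-to-head 9–4.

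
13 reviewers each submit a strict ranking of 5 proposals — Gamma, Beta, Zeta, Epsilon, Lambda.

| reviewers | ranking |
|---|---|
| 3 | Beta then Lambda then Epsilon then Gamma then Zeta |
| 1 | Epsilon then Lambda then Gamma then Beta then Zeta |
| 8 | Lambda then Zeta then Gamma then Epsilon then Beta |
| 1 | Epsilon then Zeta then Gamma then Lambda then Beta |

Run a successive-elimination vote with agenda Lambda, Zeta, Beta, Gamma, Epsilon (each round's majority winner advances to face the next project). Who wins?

Lambda

Round 1: Lambda vs Zeta — 12–1, Lambda advances.
Round 2: Lambda vs Beta — 10–3, Lambda advances.
Round 3: Lambda vs Gamma — 12–1, Lambda advances.
Round 4: Lambda vs Epsilon — 11–2, Lambda advances.
The agenda winner is Lambda.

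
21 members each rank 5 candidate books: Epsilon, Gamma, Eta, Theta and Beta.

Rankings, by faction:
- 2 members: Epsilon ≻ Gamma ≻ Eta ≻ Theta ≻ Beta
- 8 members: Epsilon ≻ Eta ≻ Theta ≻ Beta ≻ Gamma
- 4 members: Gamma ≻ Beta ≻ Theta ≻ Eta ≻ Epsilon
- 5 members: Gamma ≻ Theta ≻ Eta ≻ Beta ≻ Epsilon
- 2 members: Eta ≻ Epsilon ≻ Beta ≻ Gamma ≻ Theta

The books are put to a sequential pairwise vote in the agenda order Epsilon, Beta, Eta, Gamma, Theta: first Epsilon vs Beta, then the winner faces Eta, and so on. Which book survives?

Round 1: Epsilon vs Beta — 12–9, Epsilon advances.
Round 2: Epsilon vs Eta — 10–11, Eta advances.
Round 3: Eta vs Gamma — 10–11, Gamma advances.
Round 4: Gamma vs Theta — 13–8, Gamma advances.
Gamma survives the agenda.

Gamma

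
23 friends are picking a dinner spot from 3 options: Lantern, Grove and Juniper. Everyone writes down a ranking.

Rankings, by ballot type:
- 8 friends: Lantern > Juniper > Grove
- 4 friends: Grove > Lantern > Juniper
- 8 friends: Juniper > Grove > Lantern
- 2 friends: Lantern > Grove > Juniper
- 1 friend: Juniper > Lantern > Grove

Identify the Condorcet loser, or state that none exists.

Head-to-head results (23 friends):
Lantern vs Grove: Grove, 12–11.
Lantern vs Juniper: Lantern wins 14–9.
Grove vs Juniper: 4+2 = 6 for Grove, 17 for Juniper — Juniper by 17–6.
No restaurant is winless: Lantern beats Juniper; Grove beats Lantern; Juniper beats Grove. There is no Condorcet loser.

none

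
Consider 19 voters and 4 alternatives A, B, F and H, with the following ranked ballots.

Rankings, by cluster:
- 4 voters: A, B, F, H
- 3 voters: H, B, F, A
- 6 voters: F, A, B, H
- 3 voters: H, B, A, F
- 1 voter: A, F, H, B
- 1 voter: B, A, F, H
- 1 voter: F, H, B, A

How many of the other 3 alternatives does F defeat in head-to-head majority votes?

2

F against each rival (19 voters):
F vs A: F is ranked higher on 3+6+1 = 10 ballots, A on 9. F wins 10–9.
F vs B: F preferred on 6+1+1 = 8 ballots; B wins 11–8.
F vs H: 4+6+1+1+1 = 13 for F, 6 for H — F by 13–6.
F beats A, H; loses to B — 2 pairwise wins.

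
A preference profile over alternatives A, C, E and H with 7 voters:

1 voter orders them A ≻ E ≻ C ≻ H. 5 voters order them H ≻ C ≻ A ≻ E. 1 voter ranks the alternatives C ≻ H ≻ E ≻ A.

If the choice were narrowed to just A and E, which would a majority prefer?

Ballots ranking A above E: 1 + 5 = 6.
Ballots ranking E above A: 7 − 6 = 1.
A wins the head-to-head 6–1.

A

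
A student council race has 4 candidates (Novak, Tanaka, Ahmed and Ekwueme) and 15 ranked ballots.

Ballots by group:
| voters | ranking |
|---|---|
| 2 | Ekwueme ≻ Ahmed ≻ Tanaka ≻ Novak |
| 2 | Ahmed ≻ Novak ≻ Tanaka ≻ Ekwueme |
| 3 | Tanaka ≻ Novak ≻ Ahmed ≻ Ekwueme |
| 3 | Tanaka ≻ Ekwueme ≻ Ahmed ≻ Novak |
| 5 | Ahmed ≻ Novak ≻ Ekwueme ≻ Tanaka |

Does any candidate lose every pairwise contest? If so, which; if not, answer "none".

Ekwueme

Head-to-head results (15 voters):
Novak vs Tanaka: Novak preferred on 2+5 = 7 ballots; Tanaka wins 8–7.
Novak vs Ahmed: Novak preferred on 3 ballots; Ahmed wins 12–3.
Novak vs Ekwueme: Novak preferred on 2+3+5 = 10 ballots; Novak wins 10–5.
Tanaka vs Ahmed: 3+3 = 6 for Tanaka, 9 for Ahmed — Ahmed by 9–6.
Tanaka vs Ekwueme: Tanaka is ranked higher on 2+3+3 = 8 ballots, Ekwueme on 7. Tanaka wins 8–7.
Ahmed vs Ekwueme: Ahmed wins 10–5.
Ekwueme loses to every other candidate — it is the Condorcet loser.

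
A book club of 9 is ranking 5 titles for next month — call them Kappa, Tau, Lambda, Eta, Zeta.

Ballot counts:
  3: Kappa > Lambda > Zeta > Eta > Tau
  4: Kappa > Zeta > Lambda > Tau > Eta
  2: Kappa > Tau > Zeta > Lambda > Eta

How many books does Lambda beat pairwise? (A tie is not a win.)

2

Lambda against each rival (9 members):
Lambda vs Kappa: 0 to 9, Kappa.
Lambda vs Tau: 7 to 2, Lambda.
Lambda vs Eta: Lambda wins 9–0.
Lambda vs Zeta: Lambda preferred on 3 ballots; Zeta wins 6–3.
Lambda beats Tau, Eta; loses to Kappa, Zeta — 2 pairwise wins.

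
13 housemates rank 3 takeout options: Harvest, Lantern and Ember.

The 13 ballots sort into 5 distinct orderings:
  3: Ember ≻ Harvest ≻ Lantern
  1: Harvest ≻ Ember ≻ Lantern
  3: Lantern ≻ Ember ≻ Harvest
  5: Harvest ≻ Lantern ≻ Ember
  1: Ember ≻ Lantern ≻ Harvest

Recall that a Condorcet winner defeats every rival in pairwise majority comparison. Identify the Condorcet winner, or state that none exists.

Head-to-head results (13 friends):
Harvest vs Lantern: Harvest is ranked higher on 3+1+5 = 9 ballots, Lantern on 4. Harvest wins 9–4.
Harvest vs Ember: 6 to 7, Ember.
Lantern vs Ember: Lantern preferred on 3+5 = 8 ballots; Lantern wins 8–5.
Every restaurant loses at least once (Harvest loses to Ember; Lantern loses to Harvest; Ember loses to Lantern). The majority relation contains the cycle Harvest beats Lantern beats Ember beats Harvest, so there is no Condorcet winner.

none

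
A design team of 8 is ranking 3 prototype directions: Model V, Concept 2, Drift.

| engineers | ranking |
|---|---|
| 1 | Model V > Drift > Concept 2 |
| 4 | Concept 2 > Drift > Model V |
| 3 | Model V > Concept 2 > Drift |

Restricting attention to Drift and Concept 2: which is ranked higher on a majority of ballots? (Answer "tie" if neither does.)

Ballots ranking Drift above Concept 2: 1.
Ballots ranking Concept 2 above Drift: 8 − 1 = 7.
Concept 2 wins the head-to-head 7–1.

Concept 2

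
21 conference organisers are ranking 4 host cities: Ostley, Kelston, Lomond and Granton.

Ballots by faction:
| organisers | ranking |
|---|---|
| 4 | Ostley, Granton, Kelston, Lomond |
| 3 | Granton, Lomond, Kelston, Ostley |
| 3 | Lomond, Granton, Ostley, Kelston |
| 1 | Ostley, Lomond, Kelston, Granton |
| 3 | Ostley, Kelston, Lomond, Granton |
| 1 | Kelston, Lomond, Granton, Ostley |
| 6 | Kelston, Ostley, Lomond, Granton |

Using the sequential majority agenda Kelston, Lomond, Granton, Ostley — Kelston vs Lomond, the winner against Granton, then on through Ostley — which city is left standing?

Round 1: Kelston vs Lomond — 14–7, Kelston advances.
Round 2: Kelston vs Granton — 11–10, Kelston advances.
Round 3: Kelston vs Ostley — 10–11, Ostley advances.
The agenda winner is Ostley.

Ostley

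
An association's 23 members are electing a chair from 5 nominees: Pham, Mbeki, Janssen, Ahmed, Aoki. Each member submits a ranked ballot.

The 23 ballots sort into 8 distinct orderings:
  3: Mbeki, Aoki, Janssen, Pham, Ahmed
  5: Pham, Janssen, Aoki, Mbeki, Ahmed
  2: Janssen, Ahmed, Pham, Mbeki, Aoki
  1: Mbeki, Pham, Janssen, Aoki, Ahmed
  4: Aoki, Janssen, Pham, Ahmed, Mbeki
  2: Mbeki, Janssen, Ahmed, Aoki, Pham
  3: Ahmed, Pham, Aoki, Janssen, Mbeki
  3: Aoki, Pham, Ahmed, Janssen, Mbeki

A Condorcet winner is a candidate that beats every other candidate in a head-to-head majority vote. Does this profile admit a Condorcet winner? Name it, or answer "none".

Head-to-head results (23 voters):
Pham vs Mbeki: Pham, 17–6.
Pham vs Janssen: Pham wins 12–11.
Pham vs Ahmed: Pham, 16–7.
Pham vs Aoki: Aoki, 12–11.
Mbeki vs Janssen: Janssen wins 17–6.
Mbeki vs Ahmed: Ahmed, 12–11.
Mbeki vs Aoki: Aoki wins 15–8.
Janssen vs Ahmed: Janssen, 17–6.
Janssen–Aoki: Aoki 13–10.
Ahmed vs Aoki: Aoki wins 16–7.
Aoki wins every pairwise contest, so Aoki is the Condorcet winner.

Aoki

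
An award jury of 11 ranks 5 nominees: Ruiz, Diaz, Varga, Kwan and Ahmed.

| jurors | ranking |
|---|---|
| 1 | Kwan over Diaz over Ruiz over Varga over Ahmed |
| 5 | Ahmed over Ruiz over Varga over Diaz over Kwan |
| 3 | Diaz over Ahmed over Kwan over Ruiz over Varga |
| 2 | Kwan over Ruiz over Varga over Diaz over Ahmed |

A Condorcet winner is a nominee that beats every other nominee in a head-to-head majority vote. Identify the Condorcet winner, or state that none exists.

none

Pairwise majorities:
Ruiz vs Diaz: Ruiz preferred on 5+2 = 7 ballots; Ruiz wins 7–4.
Ruiz vs Varga: Ruiz, 11–0.
Ruiz vs Kwan: Ruiz is ranked higher on 5 ballots, Kwan on 6. Kwan wins 6–5.
Ruiz vs Ahmed: Ruiz is ranked higher on 1+2 = 3 ballots, Ahmed on 8. Ahmed wins 8–3.
Diaz vs Varga: Varga, 7–4.
Diaz–Kwan: Diaz 8–3.
Diaz vs Ahmed: Diaz, 6–5.
Varga–Kwan: Kwan 6–5.
Varga vs Ahmed: Ahmed, 8–3.
Kwan vs Ahmed: Ahmed wins 8–3.
No nominee is unbeaten: Ruiz loses to Kwan; Diaz loses to Ruiz; Varga loses to Ruiz; Kwan loses to Diaz; Ahmed loses to Diaz. In particular Ruiz > Diaz > Kwan > Ruiz is a majority cycle — no Condorcet winner exists.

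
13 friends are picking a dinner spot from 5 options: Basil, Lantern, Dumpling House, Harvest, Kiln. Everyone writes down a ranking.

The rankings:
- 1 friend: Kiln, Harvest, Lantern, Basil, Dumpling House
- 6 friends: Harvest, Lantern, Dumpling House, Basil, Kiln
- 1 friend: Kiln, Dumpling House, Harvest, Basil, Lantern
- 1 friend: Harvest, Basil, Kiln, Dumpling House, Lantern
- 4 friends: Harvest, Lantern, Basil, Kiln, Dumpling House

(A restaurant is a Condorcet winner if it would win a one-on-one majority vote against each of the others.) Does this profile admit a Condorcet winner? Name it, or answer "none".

Harvest

Pairwise majorities:
Basil vs Lantern: Basil preferred on 1+1 = 2 ballots; Lantern wins 11–2.
Basil vs Dumpling House: 6 to 7, Dumpling House.
Basil vs Harvest: Basil preferred on 0 ballots; Harvest wins 13–0.
Basil vs Kiln: Basil preferred on 6+1+4 = 11 ballots; Basil wins 11–2.
Lantern vs Dumpling House: Lantern preferred on 1+6+4 = 11 ballots; Lantern wins 11–2.
Lantern vs Harvest: 0 for Lantern, 13 for Harvest — Harvest by 13–0.
Lantern vs Kiln: 10 to 3, Lantern.
Dumpling House vs Harvest: 1 for Dumpling House, 12 for Harvest — Harvest by 12–1.
Dumpling House vs Kiln: 6 to 7, Kiln.
Harvest vs Kiln: Harvest is ranked higher on 6+1+4 = 11 ballots, Kiln on 2. Harvest wins 11–2.
Harvest defeats every rival head-to-head and is the Condorcet winner.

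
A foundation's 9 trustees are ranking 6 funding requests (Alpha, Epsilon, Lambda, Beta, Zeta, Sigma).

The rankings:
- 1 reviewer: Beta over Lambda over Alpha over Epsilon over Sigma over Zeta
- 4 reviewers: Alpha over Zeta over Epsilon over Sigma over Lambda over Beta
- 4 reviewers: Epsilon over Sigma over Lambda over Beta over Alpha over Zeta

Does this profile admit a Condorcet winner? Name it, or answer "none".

none

Head-to-head results (9 reviewers):
Alpha vs Epsilon: 1+4 = 5 for Alpha, 4 for Epsilon — Alpha by 5–4.
Alpha vs Lambda: 4 to 5, Lambda.
Alpha vs Beta: Alpha is ranked higher on 4 ballots, Beta on 5. Beta wins 5–4.
Alpha vs Zeta: Alpha preferred on 1+4+4 = 9 ballots; Alpha wins 9–0.
Alpha vs Sigma: 5 to 4, Alpha.
Epsilon vs Lambda: 8 to 1, Epsilon.
Epsilon vs Beta: 8 to 1, Epsilon.
Epsilon vs Zeta: Epsilon preferred on 1+4 = 5 ballots; Epsilon wins 5–4.
Epsilon vs Sigma: 1+4+4 = 9 for Epsilon, 0 for Sigma — Epsilon by 9–0.
Lambda vs Beta: Lambda is ranked higher on 4+4 = 8 ballots, Beta on 1. Lambda wins 8–1.
Lambda vs Zeta: 1+4 = 5 for Lambda, 4 for Zeta — Lambda by 5–4.
Lambda vs Sigma: 1 to 8, Sigma.
Beta vs Zeta: 5 to 4, Beta.
Beta vs Sigma: 1 for Beta, 8 for Sigma — Sigma by 8–1.
Zeta vs Sigma: 4 for Zeta, 5 for Sigma — Sigma by 5–4.
No project is unbeaten: Alpha loses to Lambda; Epsilon loses to Alpha; Lambda loses to Epsilon; Beta loses to Epsilon; Zeta loses to Alpha; Sigma loses to Alpha. In particular Alpha beats Epsilon beats Lambda beats Alpha is a majority cycle — no Condorcet winner exists.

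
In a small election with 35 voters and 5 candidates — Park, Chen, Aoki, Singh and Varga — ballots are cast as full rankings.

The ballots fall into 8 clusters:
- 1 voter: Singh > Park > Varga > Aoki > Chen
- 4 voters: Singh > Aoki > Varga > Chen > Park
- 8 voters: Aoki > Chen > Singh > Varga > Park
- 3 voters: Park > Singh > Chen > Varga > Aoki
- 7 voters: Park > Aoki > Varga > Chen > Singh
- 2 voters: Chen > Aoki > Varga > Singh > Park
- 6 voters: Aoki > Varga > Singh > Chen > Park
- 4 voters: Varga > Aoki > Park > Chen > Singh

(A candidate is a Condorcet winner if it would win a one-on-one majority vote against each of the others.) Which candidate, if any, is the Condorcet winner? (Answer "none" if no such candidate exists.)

Pairwise majorities:
Park vs Chen: 1+3+7+4 = 15 for Park, 20 for Chen — Chen by 20–15.
Park vs Aoki: Park preferred on 1+3+7 = 11 ballots; Aoki wins 24–11.
Park vs Singh: Park is ranked higher on 3+7+4 = 14 ballots, Singh on 21. Singh wins 21–14.
Park vs Varga: 11 to 24, Varga.
Chen vs Aoki: 5 to 30, Aoki.
Chen vs Singh: Chen is ranked higher on 8+7+2+4 = 21 ballots, Singh on 14. Chen wins 21–14.
Chen vs Varga: Chen preferred on 8+3+2 = 13 ballots; Varga wins 22–13.
Aoki vs Singh: 8+7+2+6+4 = 27 for Aoki, 8 for Singh — Aoki by 27–8.
Aoki vs Varga: Aoki is ranked higher on 4+8+7+2+6 = 27 ballots, Varga on 8. Aoki wins 27–8.
Singh vs Varga: 16 to 19, Varga.
Aoki wins every pairwise contest, so Aoki is the Condorcet winner.

Aoki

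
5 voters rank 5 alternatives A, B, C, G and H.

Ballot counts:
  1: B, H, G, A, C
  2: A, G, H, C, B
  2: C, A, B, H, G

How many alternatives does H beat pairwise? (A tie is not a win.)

2

H against each rival (5 voters):
H vs A: 1 for H, 4 for A — A by 4–1.
H vs B: B, 3–2.
H–C: H 3–2.
H vs G: 3 to 2, H.
H beats C, G; loses to A, B — 2 pairwise wins.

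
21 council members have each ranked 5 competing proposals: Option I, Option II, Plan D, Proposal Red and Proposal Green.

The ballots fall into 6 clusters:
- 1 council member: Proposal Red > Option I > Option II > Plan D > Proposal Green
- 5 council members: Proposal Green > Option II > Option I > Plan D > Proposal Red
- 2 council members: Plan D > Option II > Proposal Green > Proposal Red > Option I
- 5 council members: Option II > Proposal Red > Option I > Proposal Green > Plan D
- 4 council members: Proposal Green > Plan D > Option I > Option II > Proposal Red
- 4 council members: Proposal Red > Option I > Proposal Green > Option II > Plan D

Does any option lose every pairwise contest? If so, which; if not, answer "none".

Head-to-head results (21 council members):
Option I–Option II: Option II 12–9.
Option I vs Plan D: Option I wins 15–6.
Option I vs Proposal Red: Proposal Red, 12–9.
Option I vs Proposal Green: 1+5+4 = 10 for Option I, 11 for Proposal Green — Proposal Green by 11–10.
Option II vs Plan D: Option II, 15–6.
Option II vs Proposal Red: Option II preferred on 5+2+5+4 = 16 ballots; Option II wins 16–5.
Option II–Proposal Green: Proposal Green 13–8.
Plan D vs Proposal Red: Plan D wins 11–10.
Plan D vs Proposal Green: Proposal Green, 18–3.
Proposal Red vs Proposal Green: 10 to 11, Proposal Green.
Each option has at least one pairwise win (Option I beats Plan D; Option II beats Option I; Plan D beats Proposal Red; Proposal Red beats Option I; Proposal Green beats Option I) — no Condorcet loser.

none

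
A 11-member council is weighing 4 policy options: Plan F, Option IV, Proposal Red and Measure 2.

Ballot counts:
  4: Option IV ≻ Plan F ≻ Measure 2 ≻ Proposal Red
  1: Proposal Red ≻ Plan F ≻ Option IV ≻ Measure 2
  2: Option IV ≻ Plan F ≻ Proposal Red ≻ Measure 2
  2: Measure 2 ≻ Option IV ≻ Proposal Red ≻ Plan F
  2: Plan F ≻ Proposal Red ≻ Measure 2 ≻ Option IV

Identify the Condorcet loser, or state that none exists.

Head-to-head results (11 council members):
Plan F vs Option IV: Option IV wins 8–3.
Plan F vs Proposal Red: Plan F, 8–3.
Plan F vs Measure 2: Plan F preferred on 4+1+2+2 = 9 ballots; Plan F wins 9–2.
Option IV vs Proposal Red: Option IV is ranked higher on 4+2+2 = 8 ballots, Proposal Red on 3. Option IV wins 8–3.
Option IV vs Measure 2: Option IV preferred on 4+1+2 = 7 ballots; Option IV wins 7–4.
Proposal Red vs Measure 2: Measure 2, 6–5.
Only Proposal Red has no wins; Proposal Red is the Condorcet loser.

Proposal Red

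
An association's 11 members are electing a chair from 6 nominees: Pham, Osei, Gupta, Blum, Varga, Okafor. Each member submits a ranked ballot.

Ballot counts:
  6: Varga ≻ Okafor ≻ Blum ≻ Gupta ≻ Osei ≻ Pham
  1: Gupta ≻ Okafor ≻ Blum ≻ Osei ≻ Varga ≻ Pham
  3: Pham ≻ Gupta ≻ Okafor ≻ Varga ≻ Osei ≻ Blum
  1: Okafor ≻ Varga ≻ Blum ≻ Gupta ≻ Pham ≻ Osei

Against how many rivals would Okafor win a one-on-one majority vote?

4

Okafor against each rival (11 voters):
Okafor vs Pham: 8 to 3, Okafor.
Okafor vs Osei: Okafor is ranked higher on 6+1+3+1 = 11 ballots, Osei on 0. Okafor wins 11–0.
Okafor vs Gupta: Okafor preferred on 6+1 = 7 ballots; Okafor wins 7–4.
Okafor vs Blum: Okafor wins 11–0.
Okafor vs Varga: 1+3+1 = 5 for Okafor, 6 for Varga — Varga by 6–5.
Okafor beats Pham, Osei, Gupta, Blum; loses to Varga — 4 pairwise wins.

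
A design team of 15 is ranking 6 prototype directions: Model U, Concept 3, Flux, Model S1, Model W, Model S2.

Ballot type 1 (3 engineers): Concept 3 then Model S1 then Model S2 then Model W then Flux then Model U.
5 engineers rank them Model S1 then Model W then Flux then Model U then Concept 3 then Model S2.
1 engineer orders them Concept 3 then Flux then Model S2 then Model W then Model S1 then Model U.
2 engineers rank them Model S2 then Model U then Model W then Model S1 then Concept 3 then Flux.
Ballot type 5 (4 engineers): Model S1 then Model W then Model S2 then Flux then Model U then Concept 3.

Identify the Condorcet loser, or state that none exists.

none

Pairwise majorities:
Model U vs Concept 3: Model U is ranked higher on 5+2+4 = 11 ballots, Concept 3 on 4. Model U wins 11–4.
Model U vs Flux: Flux wins 13–2.
Model U vs Model S1: Model U is ranked higher on 2 ballots, Model S1 on 13. Model S1 wins 13–2.
Model U vs Model W: Model W wins 13–2.
Model U–Model S2: Model S2 10–5.
Concept 3 vs Flux: 6 to 9, Flux.
Concept 3–Model S1: Model S1 11–4.
Concept 3 vs Model W: 3+1 = 4 for Concept 3, 11 for Model W — Model W by 11–4.
Concept 3 vs Model S2: Concept 3 preferred on 3+5+1 = 9 ballots; Concept 3 wins 9–6.
Flux–Model S1: Model S1 14–1.
Flux vs Model W: Flux is ranked higher on 1 ballot, Model W on 14. Model W wins 14–1.
Flux vs Model S2: 5+1 = 6 for Flux, 9 for Model S2 — Model S2 by 9–6.
Model S1–Model W: Model S1 12–3.
Model S1 vs Model S2: Model S1 is ranked higher on 3+5+4 = 12 ballots, Model S2 on 3. Model S1 wins 12–3.
Model W–Model S2: Model W 9–6.
Each design has at least one pairwise win (Model U beats Concept 3; Concept 3 beats Model S2; Flux beats Model U; Model S1 beats Model U; Model W beats Model U; Model S2 beats Model U) — no Condorcet loser.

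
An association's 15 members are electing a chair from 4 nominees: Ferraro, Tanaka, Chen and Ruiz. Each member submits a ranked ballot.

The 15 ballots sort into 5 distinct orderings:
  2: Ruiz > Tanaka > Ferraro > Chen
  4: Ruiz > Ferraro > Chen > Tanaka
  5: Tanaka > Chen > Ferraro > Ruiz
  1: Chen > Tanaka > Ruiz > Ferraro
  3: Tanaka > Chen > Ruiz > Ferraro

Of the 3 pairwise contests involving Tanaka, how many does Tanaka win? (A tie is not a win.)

Tanaka against each rival (15 voters):
Tanaka vs Ferraro: Tanaka is ranked higher on 2+5+1+3 = 11 ballots, Ferraro on 4. Tanaka wins 11–4.
Tanaka vs Chen: 10 to 5, Tanaka.
Tanaka–Ruiz: Tanaka 9–6.
Tanaka beats Ferraro, Chen, Ruiz — 3 pairwise wins.

3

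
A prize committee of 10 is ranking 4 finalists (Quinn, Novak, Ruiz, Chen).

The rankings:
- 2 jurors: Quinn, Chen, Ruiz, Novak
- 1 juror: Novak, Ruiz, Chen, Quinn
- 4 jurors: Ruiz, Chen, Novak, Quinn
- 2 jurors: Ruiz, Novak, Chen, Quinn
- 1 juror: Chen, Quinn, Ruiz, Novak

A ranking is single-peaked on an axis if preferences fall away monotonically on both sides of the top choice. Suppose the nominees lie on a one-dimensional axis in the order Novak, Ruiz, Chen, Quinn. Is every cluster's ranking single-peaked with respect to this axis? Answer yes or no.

Axis positions: Novak=1, Ruiz=2, Chen=3, Quinn=4.
Cluster 1 (peak Quinn at position 4): ranking walks positions 4-3-2-1, expanding outward from the peak — single-peaked.
Cluster 2 (peak Novak at position 1): ranking walks positions 1-2-3-4, expanding outward from the peak — single-peaked.
Cluster 3 (peak Ruiz at position 2): ranking walks positions 2-3-1-4, expanding outward from the peak — single-peaked.
Cluster 4 (peak Ruiz at position 2): ranking walks positions 2-1-3-4, expanding outward from the peak — single-peaked.
Cluster 5 (peak Chen at position 3): ranking walks positions 3-4-2-1, expanding outward from the peak — single-peaked.
Every ranking is single-peaked on this axis.

yes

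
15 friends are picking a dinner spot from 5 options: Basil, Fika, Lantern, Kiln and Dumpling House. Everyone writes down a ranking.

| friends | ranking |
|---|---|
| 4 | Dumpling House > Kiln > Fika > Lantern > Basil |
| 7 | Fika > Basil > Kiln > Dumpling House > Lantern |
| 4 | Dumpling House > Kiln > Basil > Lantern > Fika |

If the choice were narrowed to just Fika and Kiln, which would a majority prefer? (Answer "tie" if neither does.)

Kiln

Ballots ranking Fika above Kiln: 7.
Ballots ranking Kiln above Fika: 15 − 7 = 8.
Kiln wins the head-to-head 8–7.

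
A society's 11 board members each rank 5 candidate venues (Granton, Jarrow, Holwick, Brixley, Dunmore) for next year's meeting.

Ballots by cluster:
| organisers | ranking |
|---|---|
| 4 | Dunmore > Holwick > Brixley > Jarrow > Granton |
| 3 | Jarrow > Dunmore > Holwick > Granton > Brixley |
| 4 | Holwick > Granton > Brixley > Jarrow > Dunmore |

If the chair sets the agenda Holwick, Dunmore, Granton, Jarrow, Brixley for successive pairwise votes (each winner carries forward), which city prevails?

Brixley

Round 1: Holwick vs Dunmore — 4–7, Dunmore advances.
Round 2: Dunmore vs Granton — 7–4, Dunmore advances.
Round 3: Dunmore vs Jarrow — 4–7, Jarrow advances.
Round 4: Jarrow vs Brixley — 3–8, Brixley advances.
Brixley survives the agenda.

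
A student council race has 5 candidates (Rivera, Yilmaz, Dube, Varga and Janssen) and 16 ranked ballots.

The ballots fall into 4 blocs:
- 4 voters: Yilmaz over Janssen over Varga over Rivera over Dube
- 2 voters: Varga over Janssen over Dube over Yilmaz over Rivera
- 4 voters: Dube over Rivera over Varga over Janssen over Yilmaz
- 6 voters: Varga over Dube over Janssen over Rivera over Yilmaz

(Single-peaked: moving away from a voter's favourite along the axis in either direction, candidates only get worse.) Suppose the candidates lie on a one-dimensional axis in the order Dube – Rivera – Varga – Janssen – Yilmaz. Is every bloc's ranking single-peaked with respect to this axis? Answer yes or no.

Axis positions: Dube=1, Rivera=2, Varga=3, Janssen=4, Yilmaz=5.
Bloc 1 (peak Yilmaz at position 5): ranking walks positions 5-4-3-2-1, expanding outward from the peak — single-peaked.
Bloc 2: ranking walks positions 3-4-1-5-2; Dube is ranked above Rivera even though Rivera lies between Dube and the peak Varga on the axis — preferences dip and rise again. Not single-peaked.
Bloc 3 (peak Dube at position 1): ranking walks positions 1-2-3-4-5, expanding outward from the peak — single-peaked.
Bloc 4: ranking walks positions 3-1-4-2-5; Dube is ranked above Rivera even though Rivera lies between Dube and the peak Varga on the axis — preferences dip and rise again. Not single-peaked.
Bloc 2 violates single-peakedness, so the profile is not single-peaked on this axis.

no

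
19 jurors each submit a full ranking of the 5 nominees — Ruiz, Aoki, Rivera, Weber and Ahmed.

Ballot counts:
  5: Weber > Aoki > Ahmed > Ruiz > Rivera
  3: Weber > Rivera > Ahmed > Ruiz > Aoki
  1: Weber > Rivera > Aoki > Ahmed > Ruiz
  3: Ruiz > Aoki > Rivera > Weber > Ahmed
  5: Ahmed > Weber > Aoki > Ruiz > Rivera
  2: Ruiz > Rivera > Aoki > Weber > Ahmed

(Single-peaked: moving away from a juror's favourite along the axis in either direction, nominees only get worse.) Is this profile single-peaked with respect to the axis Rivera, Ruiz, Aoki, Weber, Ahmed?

no

Axis positions: Rivera=1, Ruiz=2, Aoki=3, Weber=4, Ahmed=5.
Ballot type 1 (peak Weber at position 4): ranking walks positions 4-3-5-2-1, expanding outward from the peak — single-peaked.
Ballot type 2: ranking walks positions 4-1-5-2-3; Rivera is ranked above Aoki even though Aoki lies between Rivera and the peak Weber on the axis — preferences dip and rise again. Not single-peaked.
Ballot type 3: ranking walks positions 4-1-3-5-2; Rivera is ranked above Aoki even though Aoki lies between Rivera and the peak Weber on the axis — preferences dip and rise again. Not single-peaked.
Ballot type 4 (peak Ruiz at position 2): ranking walks positions 2-3-1-4-5, expanding outward from the peak — single-peaked.
Ballot type 5 (peak Ahmed at position 5): ranking walks positions 5-4-3-2-1, expanding outward from the peak — single-peaked.
Ballot type 6 (peak Ruiz at position 2): ranking walks positions 2-1-3-4-5, expanding outward from the peak — single-peaked.
Ballot type 2 violates single-peakedness, so the profile is not single-peaked on this axis.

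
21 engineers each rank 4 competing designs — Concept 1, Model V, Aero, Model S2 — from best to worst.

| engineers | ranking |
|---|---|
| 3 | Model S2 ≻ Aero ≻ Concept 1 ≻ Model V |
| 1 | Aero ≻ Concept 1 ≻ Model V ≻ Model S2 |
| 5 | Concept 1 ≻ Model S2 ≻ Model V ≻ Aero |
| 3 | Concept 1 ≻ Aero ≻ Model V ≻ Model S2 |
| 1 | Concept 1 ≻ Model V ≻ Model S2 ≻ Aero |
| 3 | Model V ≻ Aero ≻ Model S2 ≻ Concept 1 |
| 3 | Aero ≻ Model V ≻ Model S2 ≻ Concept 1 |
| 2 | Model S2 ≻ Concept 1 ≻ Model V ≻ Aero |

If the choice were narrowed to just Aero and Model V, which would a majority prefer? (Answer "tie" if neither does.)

Ballots ranking Aero above Model V: 3 + 1 + 3 + 3 = 10.
Ballots ranking Model V above Aero: 21 − 10 = 11.
Model V wins the head-to-head 11–10.

Model V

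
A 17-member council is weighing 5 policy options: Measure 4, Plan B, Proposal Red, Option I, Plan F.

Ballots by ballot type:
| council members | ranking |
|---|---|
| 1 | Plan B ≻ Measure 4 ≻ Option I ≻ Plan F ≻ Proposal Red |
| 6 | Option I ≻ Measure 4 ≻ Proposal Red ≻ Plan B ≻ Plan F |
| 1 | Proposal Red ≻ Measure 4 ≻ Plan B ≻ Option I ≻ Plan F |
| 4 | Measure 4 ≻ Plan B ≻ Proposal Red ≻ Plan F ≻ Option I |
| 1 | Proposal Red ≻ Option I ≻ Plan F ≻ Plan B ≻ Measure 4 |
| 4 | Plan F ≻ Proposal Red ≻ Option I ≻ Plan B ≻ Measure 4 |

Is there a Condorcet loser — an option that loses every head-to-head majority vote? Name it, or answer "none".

Plan F

Head-to-head results (17 council members):
Measure 4–Plan B: Measure 4 11–6.
Measure 4 vs Proposal Red: Measure 4 wins 11–6.
Measure 4 vs Option I: Option I, 11–6.
Measure 4 vs Plan F: 1+6+1+4 = 12 for Measure 4, 5 for Plan F — Measure 4 by 12–5.
Plan B vs Proposal Red: 5 to 12, Proposal Red.
Plan B–Option I: Option I 11–6.
Plan B vs Plan F: Plan B, 12–5.
Proposal Red vs Option I: Proposal Red, 10–7.
Proposal Red vs Plan F: 6+1+4+1 = 12 for Proposal Red, 5 for Plan F — Proposal Red by 12–5.
Option I–Plan F: Option I 9–8.
Only Plan F has no wins; Plan F is the Condorcet loser.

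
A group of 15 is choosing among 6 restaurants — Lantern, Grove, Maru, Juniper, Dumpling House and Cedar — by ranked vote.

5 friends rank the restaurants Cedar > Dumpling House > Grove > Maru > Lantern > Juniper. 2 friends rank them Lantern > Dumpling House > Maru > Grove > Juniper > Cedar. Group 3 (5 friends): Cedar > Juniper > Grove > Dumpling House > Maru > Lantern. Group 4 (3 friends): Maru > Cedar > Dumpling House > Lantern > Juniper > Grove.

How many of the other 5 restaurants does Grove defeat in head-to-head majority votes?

Grove against each rival (15 friends):
Grove vs Lantern: Grove, 10–5.
Grove vs Maru: Grove, 10–5.
Grove vs Juniper: Grove is ranked higher on 5+2 = 7 ballots, Juniper on 8. Juniper wins 8–7.
Grove vs Dumpling House: Grove preferred on 5 ballots; Dumpling House wins 10–5.
Grove vs Cedar: Grove preferred on 2 ballots; Cedar wins 13–2.
Grove beats Lantern, Maru; loses to Juniper, Dumpling House, Cedar — 2 pairwise wins.

2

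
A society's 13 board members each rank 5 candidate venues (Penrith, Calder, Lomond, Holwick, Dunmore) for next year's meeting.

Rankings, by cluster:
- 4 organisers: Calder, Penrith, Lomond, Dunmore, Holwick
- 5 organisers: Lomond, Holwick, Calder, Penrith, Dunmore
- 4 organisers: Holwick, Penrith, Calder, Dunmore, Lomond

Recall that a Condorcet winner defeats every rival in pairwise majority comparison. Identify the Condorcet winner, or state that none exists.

Check each pair by majority over 13 ballots:
Penrith vs Calder: Calder, 9–4.
Penrith vs Lomond: Penrith wins 8–5.
Penrith vs Holwick: Holwick wins 9–4.
Penrith vs Dunmore: Penrith, 13–0.
Calder vs Lomond: Calder wins 8–5.
Calder vs Holwick: Holwick wins 9–4.
Calder vs Dunmore: Calder wins 13–0.
Lomond–Holwick: Lomond 9–4.
Lomond vs Dunmore: Lomond, 9–4.
Holwick vs Dunmore: Holwick, 9–4.
Each city drops at least one matchup (Penrith loses to Calder; Calder loses to Holwick; Lomond loses to Penrith; Holwick loses to Lomond; Dunmore loses to Penrith); the cycle Penrith beats Lomond beats Holwick beats Penrith rules out a Condorcet winner.

none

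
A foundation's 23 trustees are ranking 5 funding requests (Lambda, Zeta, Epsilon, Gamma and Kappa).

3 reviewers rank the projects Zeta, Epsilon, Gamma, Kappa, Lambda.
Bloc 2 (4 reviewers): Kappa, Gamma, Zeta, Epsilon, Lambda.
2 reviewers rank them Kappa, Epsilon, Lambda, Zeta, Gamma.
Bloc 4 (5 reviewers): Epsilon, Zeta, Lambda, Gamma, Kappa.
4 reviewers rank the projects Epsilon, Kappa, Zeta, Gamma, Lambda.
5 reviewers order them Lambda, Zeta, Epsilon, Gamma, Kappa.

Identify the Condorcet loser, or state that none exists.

Head-to-head results (23 reviewers):
Lambda vs Zeta: Zeta wins 16–7.
Lambda vs Epsilon: Lambda is ranked higher on 5 ballots, Epsilon on 18. Epsilon wins 18–5.
Lambda vs Gamma: Lambda preferred on 2+5+5 = 12 ballots; Lambda wins 12–11.
Lambda vs Kappa: Kappa, 13–10.
Zeta vs Epsilon: Zeta, 12–11.
Zeta vs Gamma: Zeta preferred on 3+2+5+4+5 = 19 ballots; Zeta wins 19–4.
Zeta vs Kappa: 3+5+5 = 13 for Zeta, 10 for Kappa — Zeta by 13–10.
Epsilon vs Gamma: Epsilon, 19–4.
Epsilon vs Kappa: 3+5+4+5 = 17 for Epsilon, 6 for Kappa — Epsilon by 17–6.
Gamma vs Kappa: Gamma is ranked higher on 3+5+5 = 13 ballots, Kappa on 10. Gamma wins 13–10.
Every project wins at least one matchup (Lambda beats Gamma; Zeta beats Lambda; Epsilon beats Lambda; Gamma beats Kappa; Kappa beats Lambda), so there is no Condorcet loser.

none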